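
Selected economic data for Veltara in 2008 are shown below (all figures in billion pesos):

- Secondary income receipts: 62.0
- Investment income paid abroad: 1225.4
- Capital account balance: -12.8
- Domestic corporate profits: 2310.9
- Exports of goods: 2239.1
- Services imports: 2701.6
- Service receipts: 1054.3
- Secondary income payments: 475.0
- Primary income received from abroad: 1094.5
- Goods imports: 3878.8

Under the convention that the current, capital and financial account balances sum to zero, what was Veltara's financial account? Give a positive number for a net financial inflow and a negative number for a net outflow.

3843.7

Goods balance = 2239.1 - 3878.8 = -1639.7
Services balance = 1054.3 - 2701.6 = -1647.3
Trade balance (goods + services) = -1639.7 + (-1647.3) = -3287.0
Net primary income = 1094.5 - 1225.4 = -130.9
Net secondary income = 62.0 - 475.0 = -413.0
Current account = -3287.0 + (-130.9) + (-413.0) = -3830.9
Financial account = -(-3830.9 + (-12.8)) = 3843.7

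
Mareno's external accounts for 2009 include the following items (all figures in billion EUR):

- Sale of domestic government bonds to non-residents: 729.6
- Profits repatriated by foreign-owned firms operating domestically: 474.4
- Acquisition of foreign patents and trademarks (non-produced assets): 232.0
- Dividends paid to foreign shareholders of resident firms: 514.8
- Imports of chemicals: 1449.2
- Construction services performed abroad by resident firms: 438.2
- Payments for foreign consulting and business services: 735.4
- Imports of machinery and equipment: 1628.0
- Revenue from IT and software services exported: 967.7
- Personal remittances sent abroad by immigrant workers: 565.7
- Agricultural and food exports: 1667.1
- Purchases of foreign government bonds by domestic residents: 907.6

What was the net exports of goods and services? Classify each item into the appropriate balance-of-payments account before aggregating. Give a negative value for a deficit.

Goods: -1628.0 - 1449.2 + 1667.1 = -1410.1
Services: -735.4 + 438.2 + 967.7 = 670.5
Trade balance = -1410.1 + 670.5 = -739.6
(Excluded from the trade balance — financial account: sale of domestic government bonds to non-residents 729.6, purchases of foreign government bonds by domestic residents 907.6; primary income: profits repatriated by foreign-owned firms operating domestically 474.4, dividends paid to foreign shareholders of resident firms 514.8; capital account: acquisition of foreign patents and trademarks (non-produced assets) 232.0; secondary income: personal remittances sent abroad by immigrant workers 565.7.)

-739.6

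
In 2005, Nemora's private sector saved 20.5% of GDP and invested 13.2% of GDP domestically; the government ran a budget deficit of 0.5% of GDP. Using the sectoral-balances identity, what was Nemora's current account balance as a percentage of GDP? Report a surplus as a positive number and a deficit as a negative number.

6.8

By the sectoral-balances identity, CA = (S_private - I) + (T - G).
Private balance = 20.5 - 13.2 = 7.3
Government balance (T - G) = -0.5
CA = 7.3 + (-0.5) = 6.8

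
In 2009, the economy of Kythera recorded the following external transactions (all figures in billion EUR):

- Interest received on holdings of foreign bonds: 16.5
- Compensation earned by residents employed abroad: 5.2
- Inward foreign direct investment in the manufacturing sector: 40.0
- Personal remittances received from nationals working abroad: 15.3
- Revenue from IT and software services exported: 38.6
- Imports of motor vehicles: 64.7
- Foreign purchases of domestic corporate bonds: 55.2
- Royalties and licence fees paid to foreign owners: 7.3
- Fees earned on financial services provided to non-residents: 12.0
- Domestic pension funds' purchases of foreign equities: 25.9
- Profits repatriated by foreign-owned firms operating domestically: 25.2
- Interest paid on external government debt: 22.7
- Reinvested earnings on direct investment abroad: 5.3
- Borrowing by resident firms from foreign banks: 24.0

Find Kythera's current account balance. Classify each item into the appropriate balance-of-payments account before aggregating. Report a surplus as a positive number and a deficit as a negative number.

Goods: -64.7
Services: -7.3 + 12.0 + 38.6 = 43.3
Primary income: 5.3 - 22.7 + 5.2 + 16.5 - 25.2 = -20.9
Secondary income: 15.3
Current account = (-64.7) + 43.3 + (-20.9) + 15.3 = -27.0
(Excluded from the current account — financial account: inward foreign direct investment in the manufacturing sector 40.0, foreign purchases of domestic corporate bonds 55.2, domestic pension funds' purchases of foreign equities 25.9, borrowing by resident firms from foreign banks 24.0.)

-27.0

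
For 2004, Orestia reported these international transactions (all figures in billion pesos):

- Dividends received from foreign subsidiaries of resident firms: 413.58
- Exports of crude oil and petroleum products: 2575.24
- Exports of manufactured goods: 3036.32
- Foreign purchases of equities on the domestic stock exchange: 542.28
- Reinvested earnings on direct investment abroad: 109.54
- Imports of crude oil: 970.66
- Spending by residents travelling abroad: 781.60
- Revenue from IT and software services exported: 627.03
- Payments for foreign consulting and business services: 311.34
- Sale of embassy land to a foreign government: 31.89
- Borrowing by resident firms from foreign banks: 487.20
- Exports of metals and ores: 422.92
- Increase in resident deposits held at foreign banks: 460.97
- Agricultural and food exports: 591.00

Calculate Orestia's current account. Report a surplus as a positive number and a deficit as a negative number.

5712.03

Goods: 591.00 + 3036.32 - 970.66 + 2575.24 + 422.92 = 5654.82
Services: -781.60 + 627.03 - 311.34 = -465.91
Primary income: 413.58 + 109.54 = 523.12
Current account = 5654.82 + (-465.91) + 523.12 = 5712.03
(Excluded from the current account — financial account: foreign purchases of equities on the domestic stock exchange 542.28, borrowing by resident firms from foreign banks 487.20, increase in resident deposits held at foreign banks 460.97; capital account: sale of embassy land to a foreign government 31.89.)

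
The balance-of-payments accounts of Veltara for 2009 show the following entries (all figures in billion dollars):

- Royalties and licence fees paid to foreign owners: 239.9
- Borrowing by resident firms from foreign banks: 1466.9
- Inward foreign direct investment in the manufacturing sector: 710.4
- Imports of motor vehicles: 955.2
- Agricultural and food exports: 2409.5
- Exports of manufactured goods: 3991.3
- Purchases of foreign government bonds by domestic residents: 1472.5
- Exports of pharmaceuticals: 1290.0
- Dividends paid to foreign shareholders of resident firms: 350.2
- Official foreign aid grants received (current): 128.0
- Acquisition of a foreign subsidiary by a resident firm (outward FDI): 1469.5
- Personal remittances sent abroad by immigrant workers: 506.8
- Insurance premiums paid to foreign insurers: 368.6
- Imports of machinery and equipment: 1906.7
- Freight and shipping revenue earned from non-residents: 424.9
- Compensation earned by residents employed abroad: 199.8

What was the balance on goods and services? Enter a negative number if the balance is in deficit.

Goods: 2409.5 + 3991.3 + 1290.0 - 955.2 - 1906.7 = 4828.9
Services: 424.9 - 368.6 - 239.9 = -183.6
Trade balance = 4828.9 + (-183.6) = 4645.3
(Excluded from the trade balance — financial account: borrowing by resident firms from foreign banks 1466.9, inward foreign direct investment in the manufacturing sector 710.4, purchases of foreign government bonds by domestic residents 1472.5, acquisition of a foreign subsidiary by a resident firm (outward FDI) 1469.5; primary income: dividends paid to foreign shareholders of resident firms 350.2, compensation earned by residents employed abroad 199.8; secondary income: official foreign aid grants received (current) 128.0, personal remittances sent abroad by immigrant workers 506.8.)

4645.3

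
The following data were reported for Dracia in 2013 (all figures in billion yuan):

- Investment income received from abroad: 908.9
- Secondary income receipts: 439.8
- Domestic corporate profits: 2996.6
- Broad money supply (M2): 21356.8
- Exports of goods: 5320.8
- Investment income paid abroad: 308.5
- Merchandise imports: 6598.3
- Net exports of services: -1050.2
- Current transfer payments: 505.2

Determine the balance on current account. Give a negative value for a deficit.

-1792.7

Goods balance = 5320.8 - 6598.3 = -1277.5
Services balance = -1050.2
Trade balance (goods + services) = -1277.5 + (-1050.2) = -2327.7
Net primary income = 908.9 - 308.5 = 600.4
Net secondary income = 439.8 - 505.2 = -65.4
Current account = -2327.7 + 600.4 + (-65.4) = -1792.7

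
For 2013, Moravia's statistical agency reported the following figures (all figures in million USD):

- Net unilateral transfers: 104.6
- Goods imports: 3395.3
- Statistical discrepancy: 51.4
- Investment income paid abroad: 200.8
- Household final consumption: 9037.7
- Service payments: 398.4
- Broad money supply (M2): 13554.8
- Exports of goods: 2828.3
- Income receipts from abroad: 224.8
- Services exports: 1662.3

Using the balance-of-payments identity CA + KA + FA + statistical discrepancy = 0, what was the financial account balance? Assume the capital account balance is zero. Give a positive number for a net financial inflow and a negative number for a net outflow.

Goods balance = 2828.3 - 3395.3 = -567.0
Services balance = 1662.3 - 398.4 = 1263.9
Trade balance (goods + services) = -567.0 + 1263.9 = 696.9
Net primary income = 224.8 - 200.8 = 24.0
Net secondary income = 104.6
Current account = 696.9 + 24.0 + 104.6 = 825.5
Financial account = -(825.5 + 51.4) = -876.9

-876.9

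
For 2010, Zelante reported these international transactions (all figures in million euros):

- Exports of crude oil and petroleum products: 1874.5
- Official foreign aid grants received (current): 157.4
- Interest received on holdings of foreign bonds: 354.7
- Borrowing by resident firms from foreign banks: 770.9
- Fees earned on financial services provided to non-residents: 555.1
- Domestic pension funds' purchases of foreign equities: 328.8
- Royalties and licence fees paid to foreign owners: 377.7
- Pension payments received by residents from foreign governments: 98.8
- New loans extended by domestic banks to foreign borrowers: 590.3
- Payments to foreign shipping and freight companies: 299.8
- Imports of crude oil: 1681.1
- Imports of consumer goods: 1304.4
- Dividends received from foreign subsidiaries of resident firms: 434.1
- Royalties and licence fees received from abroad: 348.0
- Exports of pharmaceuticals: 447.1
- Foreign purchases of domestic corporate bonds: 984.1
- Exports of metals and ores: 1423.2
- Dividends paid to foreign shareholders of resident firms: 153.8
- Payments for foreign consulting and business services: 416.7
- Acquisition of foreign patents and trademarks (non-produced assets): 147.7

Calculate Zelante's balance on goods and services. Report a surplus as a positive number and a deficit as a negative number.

Goods: 1874.5 + 1423.2 + 447.1 - 1681.1 - 1304.4 = 759.3
Services: -416.7 - 299.8 + 348.0 - 377.7 + 555.1 = -191.1
Trade balance = 759.3 + (-191.1) = 568.2
(Excluded from the trade balance — secondary income: official foreign aid grants received (current) 157.4, pension payments received by residents from foreign governments 98.8; primary income: interest received on holdings of foreign bonds 354.7, dividends received from foreign subsidiaries of resident firms 434.1, dividends paid to foreign shareholders of resident firms 153.8; financial account: borrowing by resident firms from foreign banks 770.9, domestic pension funds' purchases of foreign equities 328.8, new loans extended by domestic banks to foreign borrowers 590.3, foreign purchases of domestic corporate bonds 984.1; capital account: acquisition of foreign patents and trademarks (non-produced assets) 147.7.)

568.2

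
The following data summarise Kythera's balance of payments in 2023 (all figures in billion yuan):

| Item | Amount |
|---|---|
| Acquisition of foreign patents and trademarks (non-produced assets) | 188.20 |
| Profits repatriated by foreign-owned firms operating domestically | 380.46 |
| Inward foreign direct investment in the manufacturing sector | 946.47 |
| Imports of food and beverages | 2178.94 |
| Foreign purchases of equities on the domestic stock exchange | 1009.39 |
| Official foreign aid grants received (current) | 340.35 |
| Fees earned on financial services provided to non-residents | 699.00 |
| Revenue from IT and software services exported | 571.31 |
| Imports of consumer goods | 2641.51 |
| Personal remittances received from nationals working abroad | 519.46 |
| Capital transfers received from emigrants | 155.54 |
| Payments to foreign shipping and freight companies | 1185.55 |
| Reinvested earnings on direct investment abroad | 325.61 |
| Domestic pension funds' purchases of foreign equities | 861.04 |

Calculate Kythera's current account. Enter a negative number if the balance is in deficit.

-3930.73

Goods: -2178.94 - 2641.51 = -4820.45
Services: 699.00 - 1185.55 + 571.31 = 84.76
Primary income: 325.61 - 380.46 = -54.85
Secondary income: 519.46 + 340.35 = 859.81
Current account = (-4820.45) + 84.76 + (-54.85) + 859.81 = -3930.73
(Excluded from the current account — capital account: acquisition of foreign patents and trademarks (non-produced assets) 188.20, capital transfers received from emigrants 155.54; financial account: inward foreign direct investment in the manufacturing sector 946.47, foreign purchases of equities on the domestic stock exchange 1009.39, domestic pension funds' purchases of foreign equities 861.04.)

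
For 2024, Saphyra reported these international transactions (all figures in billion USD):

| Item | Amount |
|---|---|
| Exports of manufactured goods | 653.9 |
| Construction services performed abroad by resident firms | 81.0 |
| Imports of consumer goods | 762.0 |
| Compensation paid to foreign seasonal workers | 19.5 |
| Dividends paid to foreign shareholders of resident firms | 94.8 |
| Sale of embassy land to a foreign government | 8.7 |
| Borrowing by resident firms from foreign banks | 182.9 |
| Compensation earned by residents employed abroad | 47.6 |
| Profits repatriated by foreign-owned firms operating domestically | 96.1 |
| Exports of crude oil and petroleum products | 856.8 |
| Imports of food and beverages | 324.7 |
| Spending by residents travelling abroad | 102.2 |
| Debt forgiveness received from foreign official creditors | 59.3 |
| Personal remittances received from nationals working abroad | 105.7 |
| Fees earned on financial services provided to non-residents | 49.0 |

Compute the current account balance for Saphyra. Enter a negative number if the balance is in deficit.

394.7

Goods: 856.8 - 762.0 - 324.7 + 653.9 = 424.0
Services: 81.0 + 49.0 - 102.2 = 27.8
Primary income: 47.6 - 19.5 - 96.1 - 94.8 = -162.8
Secondary income: 105.7
Current account = 424.0 + 27.8 + (-162.8) + 105.7 = 394.7
(Excluded from the current account — capital account: sale of embassy land to a foreign government 8.7, debt forgiveness received from foreign official creditors 59.3; financial account: borrowing by resident firms from foreign banks 182.9.)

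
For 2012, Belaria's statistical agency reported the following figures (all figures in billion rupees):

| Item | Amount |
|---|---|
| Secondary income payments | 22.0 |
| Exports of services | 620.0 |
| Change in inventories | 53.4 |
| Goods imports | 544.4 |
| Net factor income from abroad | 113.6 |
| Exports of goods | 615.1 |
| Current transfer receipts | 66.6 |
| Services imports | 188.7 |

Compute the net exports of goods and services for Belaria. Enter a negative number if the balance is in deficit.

Goods balance = 615.1 - 544.4 = 70.7
Services balance = 620.0 - 188.7 = 431.3
Trade balance (goods + services) = 70.7 + 431.3 = 502.0

502.0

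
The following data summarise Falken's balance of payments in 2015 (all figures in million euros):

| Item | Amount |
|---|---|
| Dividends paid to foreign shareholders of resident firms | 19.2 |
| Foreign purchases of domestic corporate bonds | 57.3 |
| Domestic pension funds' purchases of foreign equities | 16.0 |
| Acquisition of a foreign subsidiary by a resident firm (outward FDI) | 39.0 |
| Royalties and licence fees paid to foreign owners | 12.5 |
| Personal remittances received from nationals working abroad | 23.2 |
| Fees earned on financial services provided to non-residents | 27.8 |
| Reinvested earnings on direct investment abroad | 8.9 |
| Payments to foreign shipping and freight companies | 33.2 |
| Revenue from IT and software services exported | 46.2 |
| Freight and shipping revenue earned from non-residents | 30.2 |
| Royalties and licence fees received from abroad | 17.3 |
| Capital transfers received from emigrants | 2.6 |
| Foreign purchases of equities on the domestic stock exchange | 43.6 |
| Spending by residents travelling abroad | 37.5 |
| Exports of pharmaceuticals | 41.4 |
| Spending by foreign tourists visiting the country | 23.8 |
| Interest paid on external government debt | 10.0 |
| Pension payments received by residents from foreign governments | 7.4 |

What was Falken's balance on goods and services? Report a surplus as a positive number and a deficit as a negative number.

Goods: 41.4
Services: -37.5 + 23.8 + 30.2 - 12.5 - 33.2 + 46.2 + 27.8 + 17.3 = 62.1
Trade balance = 41.4 + 62.1 = 103.5
(Excluded from the trade balance — primary income: dividends paid to foreign shareholders of resident firms 19.2, reinvested earnings on direct investment abroad 8.9, interest paid on external government debt 10.0; financial account: foreign purchases of domestic corporate bonds 57.3, domestic pension funds' purchases of foreign equities 16.0, acquisition of a foreign subsidiary by a resident firm (outward FDI) 39.0, foreign purchases of equities on the domestic stock exchange 43.6; secondary income: personal remittances received from nationals working abroad 23.2, pension payments received by residents from foreign governments 7.4; capital account: capital transfers received from emigrants 2.6.)

103.5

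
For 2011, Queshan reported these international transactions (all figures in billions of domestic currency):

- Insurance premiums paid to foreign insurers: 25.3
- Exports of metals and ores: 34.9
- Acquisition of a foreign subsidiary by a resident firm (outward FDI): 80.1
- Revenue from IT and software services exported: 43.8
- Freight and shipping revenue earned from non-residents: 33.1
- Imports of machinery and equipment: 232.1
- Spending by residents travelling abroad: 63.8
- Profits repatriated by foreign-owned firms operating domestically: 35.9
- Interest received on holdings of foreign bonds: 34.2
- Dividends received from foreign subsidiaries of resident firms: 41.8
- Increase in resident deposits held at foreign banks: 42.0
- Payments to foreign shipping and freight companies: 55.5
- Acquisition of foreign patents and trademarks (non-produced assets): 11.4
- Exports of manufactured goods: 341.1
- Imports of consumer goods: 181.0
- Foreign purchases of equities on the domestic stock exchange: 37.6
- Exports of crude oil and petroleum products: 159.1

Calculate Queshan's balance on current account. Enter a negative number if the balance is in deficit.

94.4

Goods: 34.9 + 341.1 + 159.1 - 181.0 - 232.1 = 122.0
Services: -25.3 + 43.8 - 63.8 + 33.1 - 55.5 = -67.7
Primary income: 34.2 + 41.8 - 35.9 = 40.1
Current account = 122.0 + (-67.7) + 40.1 = 94.4
(Excluded from the current account — financial account: acquisition of a foreign subsidiary by a resident firm (outward FDI) 80.1, increase in resident deposits held at foreign banks 42.0, foreign purchases of equities on the domestic stock exchange 37.6; capital account: acquisition of foreign patents and trademarks (non-produced assets) 11.4.)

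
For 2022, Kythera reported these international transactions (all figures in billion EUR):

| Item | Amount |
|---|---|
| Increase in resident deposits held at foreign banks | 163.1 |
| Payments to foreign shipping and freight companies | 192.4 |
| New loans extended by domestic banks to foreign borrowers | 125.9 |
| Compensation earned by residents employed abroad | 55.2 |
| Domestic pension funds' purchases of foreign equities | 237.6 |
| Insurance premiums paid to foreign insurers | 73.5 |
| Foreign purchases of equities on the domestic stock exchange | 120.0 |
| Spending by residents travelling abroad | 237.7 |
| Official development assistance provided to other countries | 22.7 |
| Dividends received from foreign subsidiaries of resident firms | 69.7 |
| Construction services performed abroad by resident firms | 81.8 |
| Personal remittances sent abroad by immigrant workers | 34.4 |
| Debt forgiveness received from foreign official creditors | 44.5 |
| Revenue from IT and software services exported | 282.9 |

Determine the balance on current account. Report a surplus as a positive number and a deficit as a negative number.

-71.1

Services: 81.8 - 192.4 - 73.5 + 282.9 - 237.7 = -138.9
Primary income: 55.2 + 69.7 = 124.9
Secondary income: -34.4 - 22.7 = -57.1
Current account = (-138.9) + 124.9 + (-57.1) = -71.1
(Excluded from the current account — financial account: increase in resident deposits held at foreign banks 163.1, new loans extended by domestic banks to foreign borrowers 125.9, domestic pension funds' purchases of foreign equities 237.6, foreign purchases of equities on the domestic stock exchange 120.0; capital account: debt forgiveness received from foreign official creditors 44.5.)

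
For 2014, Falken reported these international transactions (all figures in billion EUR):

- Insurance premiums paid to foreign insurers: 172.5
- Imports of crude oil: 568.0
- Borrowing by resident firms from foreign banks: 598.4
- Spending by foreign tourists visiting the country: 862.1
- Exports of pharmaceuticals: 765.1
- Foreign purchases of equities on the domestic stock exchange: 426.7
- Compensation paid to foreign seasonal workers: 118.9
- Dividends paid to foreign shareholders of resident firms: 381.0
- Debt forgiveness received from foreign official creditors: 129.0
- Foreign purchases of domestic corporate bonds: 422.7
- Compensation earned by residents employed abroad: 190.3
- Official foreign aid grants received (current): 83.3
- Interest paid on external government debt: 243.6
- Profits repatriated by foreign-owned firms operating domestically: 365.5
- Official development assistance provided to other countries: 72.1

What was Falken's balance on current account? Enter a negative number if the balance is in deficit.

Goods: 765.1 - 568.0 = 197.1
Services: 862.1 - 172.5 = 689.6
Primary income: -381.0 - 365.5 - 118.9 - 243.6 + 190.3 = -918.7
Secondary income: 83.3 - 72.1 = 11.2
Current account = 197.1 + 689.6 + (-918.7) + 11.2 = -20.8
(Excluded from the current account — financial account: borrowing by resident firms from foreign banks 598.4, foreign purchases of equities on the domestic stock exchange 426.7, foreign purchases of domestic corporate bonds 422.7; capital account: debt forgiveness received from foreign official creditors 129.0.)

-20.8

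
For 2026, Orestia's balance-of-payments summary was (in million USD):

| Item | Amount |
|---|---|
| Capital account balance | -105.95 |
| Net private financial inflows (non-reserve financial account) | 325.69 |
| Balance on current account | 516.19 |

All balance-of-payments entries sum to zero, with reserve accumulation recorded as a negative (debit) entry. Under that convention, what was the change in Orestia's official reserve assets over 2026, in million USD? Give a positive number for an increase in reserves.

Official reserve transactions balance = -(516.19 + (-105.95) + 325.69) = -735.93
An accumulation of reserves is recorded as a debit (negative entry), so the change in the stock of reserves is the negative of that balance.
Change in official reserves = -(-735.93) = 735.93

735.93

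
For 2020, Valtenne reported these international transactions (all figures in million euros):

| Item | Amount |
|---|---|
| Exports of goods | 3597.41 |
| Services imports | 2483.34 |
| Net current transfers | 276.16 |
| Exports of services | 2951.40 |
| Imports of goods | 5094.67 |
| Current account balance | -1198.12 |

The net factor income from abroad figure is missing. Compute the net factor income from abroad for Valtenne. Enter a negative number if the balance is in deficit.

-445.08

Current account = goods balance + services balance + net primary income + net secondary income
Sum of the known components = -753.04
Net factor income from abroad = CA - (known components) = -1198.12 - (-753.04) = -445.08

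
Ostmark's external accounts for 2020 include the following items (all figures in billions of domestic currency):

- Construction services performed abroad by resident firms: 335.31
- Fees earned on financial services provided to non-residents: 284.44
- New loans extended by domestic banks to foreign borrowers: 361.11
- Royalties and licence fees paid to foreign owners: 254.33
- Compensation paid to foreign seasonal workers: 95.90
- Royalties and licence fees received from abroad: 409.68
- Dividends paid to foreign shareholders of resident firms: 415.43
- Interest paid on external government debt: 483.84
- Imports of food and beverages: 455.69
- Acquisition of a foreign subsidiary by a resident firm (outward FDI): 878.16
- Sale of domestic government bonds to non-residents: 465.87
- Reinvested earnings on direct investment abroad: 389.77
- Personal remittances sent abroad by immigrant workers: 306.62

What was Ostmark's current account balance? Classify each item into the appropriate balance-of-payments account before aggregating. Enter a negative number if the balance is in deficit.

-592.61

Goods: -455.69
Services: 409.68 + 284.44 + 335.31 - 254.33 = 775.10
Primary income: -483.84 - 415.43 + 389.77 - 95.90 = -605.40
Secondary income: -306.62
Current account = (-455.69) + 775.10 + (-605.40) + (-306.62) = -592.61
(Excluded from the current account — financial account: new loans extended by domestic banks to foreign borrowers 361.11, acquisition of a foreign subsidiary by a resident firm (outward FDI) 878.16, sale of domestic government bonds to non-residents 465.87.)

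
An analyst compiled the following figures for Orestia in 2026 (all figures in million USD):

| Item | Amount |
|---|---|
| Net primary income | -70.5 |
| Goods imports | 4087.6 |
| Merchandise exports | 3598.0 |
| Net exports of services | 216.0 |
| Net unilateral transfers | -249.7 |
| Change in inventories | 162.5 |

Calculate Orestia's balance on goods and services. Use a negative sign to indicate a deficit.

-273.6

Goods balance = 3598.0 - 4087.6 = -489.6
Services balance = 216.0
Trade balance (goods + services) = -489.6 + 216.0 = -273.6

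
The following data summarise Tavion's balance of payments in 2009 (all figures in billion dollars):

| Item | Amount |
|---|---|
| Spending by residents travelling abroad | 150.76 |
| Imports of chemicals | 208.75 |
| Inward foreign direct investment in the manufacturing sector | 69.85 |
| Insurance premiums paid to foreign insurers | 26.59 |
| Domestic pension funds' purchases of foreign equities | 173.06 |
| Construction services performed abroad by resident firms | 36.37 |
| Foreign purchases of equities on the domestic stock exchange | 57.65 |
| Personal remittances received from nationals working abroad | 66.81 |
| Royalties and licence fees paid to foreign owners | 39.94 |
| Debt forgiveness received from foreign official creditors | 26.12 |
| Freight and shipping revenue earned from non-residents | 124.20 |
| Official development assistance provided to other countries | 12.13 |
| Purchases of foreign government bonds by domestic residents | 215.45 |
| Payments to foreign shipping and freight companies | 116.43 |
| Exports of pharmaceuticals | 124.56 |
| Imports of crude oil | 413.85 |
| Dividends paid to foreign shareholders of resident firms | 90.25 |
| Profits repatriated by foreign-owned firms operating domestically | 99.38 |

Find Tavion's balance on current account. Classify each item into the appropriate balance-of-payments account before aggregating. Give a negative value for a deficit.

-806.14

Goods: -413.85 + 124.56 - 208.75 = -498.04
Services: -150.76 + 36.37 + 124.20 - 39.94 - 26.59 - 116.43 = -173.15
Primary income: -90.25 - 99.38 = -189.63
Secondary income: 66.81 - 12.13 = 54.68
Current account = (-498.04) + (-173.15) + (-189.63) + 54.68 = -806.14
(Excluded from the current account — financial account: inward foreign direct investment in the manufacturing sector 69.85, domestic pension funds' purchases of foreign equities 173.06, foreign purchases of equities on the domestic stock exchange 57.65, purchases of foreign government bonds by domestic residents 215.45; capital account: debt forgiveness received from foreign official creditors 26.12.)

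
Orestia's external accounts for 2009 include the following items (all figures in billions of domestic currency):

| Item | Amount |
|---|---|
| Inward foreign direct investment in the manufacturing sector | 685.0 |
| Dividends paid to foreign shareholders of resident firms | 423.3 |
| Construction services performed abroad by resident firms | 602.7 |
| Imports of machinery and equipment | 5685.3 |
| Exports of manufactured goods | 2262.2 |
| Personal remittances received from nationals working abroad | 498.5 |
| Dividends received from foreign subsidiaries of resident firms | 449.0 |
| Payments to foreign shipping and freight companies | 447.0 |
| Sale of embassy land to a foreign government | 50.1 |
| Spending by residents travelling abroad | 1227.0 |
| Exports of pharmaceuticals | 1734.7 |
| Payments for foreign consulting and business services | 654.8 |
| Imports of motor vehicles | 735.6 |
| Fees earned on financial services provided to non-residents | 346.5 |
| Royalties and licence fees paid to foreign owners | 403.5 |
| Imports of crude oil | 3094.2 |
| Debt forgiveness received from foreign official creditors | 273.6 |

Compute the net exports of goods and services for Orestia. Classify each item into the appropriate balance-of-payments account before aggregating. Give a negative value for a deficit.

Goods: -3094.2 + 1734.7 + 2262.2 - 735.6 - 5685.3 = -5518.2
Services: -447.0 - 403.5 + 346.5 + 602.7 - 654.8 - 1227.0 = -1783.1
Trade balance = -5518.2 + (-1783.1) = -7301.3
(Excluded from the trade balance — financial account: inward foreign direct investment in the manufacturing sector 685.0; primary income: dividends paid to foreign shareholders of resident firms 423.3, dividends received from foreign subsidiaries of resident firms 449.0; secondary income: personal remittances received from nationals working abroad 498.5; capital account: sale of embassy land to a foreign government 50.1, debt forgiveness received from foreign official creditors 273.6.)

-7301.3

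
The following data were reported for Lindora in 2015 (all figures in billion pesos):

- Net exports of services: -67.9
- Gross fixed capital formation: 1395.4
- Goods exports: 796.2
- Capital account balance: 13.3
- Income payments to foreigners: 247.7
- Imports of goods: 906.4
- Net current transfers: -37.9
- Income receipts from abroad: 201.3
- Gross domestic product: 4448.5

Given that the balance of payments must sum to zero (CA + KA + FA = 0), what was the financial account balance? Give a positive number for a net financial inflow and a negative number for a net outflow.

Goods balance = 796.2 - 906.4 = -110.2
Services balance = -67.9
Trade balance (goods + services) = -110.2 + (-67.9) = -178.1
Net primary income = 201.3 - 247.7 = -46.4
Net secondary income = -37.9
Current account = -178.1 + (-46.4) + (-37.9) = -262.4
Financial account = -(-262.4 + 13.3) = 249.1

249.1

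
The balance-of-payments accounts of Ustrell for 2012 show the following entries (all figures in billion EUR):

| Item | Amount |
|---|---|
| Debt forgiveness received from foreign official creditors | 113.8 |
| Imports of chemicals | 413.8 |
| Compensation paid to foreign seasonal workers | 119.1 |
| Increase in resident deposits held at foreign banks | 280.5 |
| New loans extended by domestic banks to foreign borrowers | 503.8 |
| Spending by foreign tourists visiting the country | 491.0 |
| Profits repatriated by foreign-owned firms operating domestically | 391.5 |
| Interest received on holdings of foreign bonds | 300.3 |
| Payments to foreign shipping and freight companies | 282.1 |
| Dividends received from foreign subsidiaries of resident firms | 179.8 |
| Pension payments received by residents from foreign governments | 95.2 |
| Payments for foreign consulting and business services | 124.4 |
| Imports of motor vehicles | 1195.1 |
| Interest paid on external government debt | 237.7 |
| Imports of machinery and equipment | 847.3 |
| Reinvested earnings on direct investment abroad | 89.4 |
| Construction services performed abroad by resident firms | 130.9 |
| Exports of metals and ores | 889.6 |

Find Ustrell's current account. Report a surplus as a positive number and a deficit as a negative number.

Goods: 889.6 - 1195.1 - 847.3 - 413.8 = -1566.6
Services: 491.0 - 124.4 - 282.1 + 130.9 = 215.4
Primary income: -119.1 - 237.7 + 89.4 + 300.3 - 391.5 + 179.8 = -178.8
Secondary income: 95.2
Current account = (-1566.6) + 215.4 + (-178.8) + 95.2 = -1434.8
(Excluded from the current account — capital account: debt forgiveness received from foreign official creditors 113.8; financial account: increase in resident deposits held at foreign banks 280.5, new loans extended by domestic banks to foreign borrowers 503.8.)

-1434.8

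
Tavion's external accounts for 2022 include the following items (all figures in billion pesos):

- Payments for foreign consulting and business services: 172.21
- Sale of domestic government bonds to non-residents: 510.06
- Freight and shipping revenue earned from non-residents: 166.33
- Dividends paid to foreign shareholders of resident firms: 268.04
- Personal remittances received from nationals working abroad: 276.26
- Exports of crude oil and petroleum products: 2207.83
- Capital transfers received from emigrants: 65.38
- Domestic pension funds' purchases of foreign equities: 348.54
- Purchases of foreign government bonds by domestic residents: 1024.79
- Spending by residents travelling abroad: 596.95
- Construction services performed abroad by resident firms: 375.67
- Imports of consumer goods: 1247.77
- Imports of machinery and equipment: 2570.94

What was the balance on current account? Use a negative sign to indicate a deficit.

-1829.82

Goods: -1247.77 + 2207.83 - 2570.94 = -1610.88
Services: -172.21 + 375.67 + 166.33 - 596.95 = -227.16
Primary income: -268.04
Secondary income: 276.26
Current account = (-1610.88) + (-227.16) + (-268.04) + 276.26 = -1829.82
(Excluded from the current account — financial account: sale of domestic government bonds to non-residents 510.06, domestic pension funds' purchases of foreign equities 348.54, purchases of foreign government bonds by domestic residents 1024.79; capital account: capital transfers received from emigrants 65.38.)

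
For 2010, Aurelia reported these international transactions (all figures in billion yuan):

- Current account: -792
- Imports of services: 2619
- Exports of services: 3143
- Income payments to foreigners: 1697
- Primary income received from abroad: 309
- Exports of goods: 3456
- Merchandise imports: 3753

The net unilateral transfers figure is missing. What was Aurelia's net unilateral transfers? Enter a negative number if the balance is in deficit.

Current account = goods balance + services balance + net primary income + net secondary income
Sum of the known components = -1161
Net unilateral transfers = CA - (known components) = -792 - (-1161) = 369

369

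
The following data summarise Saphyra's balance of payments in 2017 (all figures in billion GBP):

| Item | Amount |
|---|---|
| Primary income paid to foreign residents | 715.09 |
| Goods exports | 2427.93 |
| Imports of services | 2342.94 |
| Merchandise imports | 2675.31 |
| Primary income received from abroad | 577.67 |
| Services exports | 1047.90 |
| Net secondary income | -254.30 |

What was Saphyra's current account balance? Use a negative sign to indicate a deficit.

-1934.14

Goods balance = 2427.93 - 2675.31 = -247.38
Services balance = 1047.90 - 2342.94 = -1295.04
Trade balance (goods + services) = -247.38 + (-1295.04) = -1542.42
Net primary income = 577.67 - 715.09 = -137.42
Net secondary income = -254.30
Current account = -1542.42 + (-137.42) + (-254.30) = -1934.14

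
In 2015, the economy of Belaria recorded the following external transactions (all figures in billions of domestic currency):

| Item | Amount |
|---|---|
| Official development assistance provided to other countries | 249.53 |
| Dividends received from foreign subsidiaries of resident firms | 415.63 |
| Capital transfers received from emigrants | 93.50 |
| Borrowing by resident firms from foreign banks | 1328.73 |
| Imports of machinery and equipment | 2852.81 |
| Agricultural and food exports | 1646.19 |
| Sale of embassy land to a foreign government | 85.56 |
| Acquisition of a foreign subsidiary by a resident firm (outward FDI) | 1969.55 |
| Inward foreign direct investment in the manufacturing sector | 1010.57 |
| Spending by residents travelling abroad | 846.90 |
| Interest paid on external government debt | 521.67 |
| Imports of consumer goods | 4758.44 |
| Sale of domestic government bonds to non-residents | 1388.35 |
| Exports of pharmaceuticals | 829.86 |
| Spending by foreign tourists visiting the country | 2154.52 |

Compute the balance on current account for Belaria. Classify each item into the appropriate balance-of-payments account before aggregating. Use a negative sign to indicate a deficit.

Goods: -2852.81 - 4758.44 + 829.86 + 1646.19 = -5135.20
Services: -846.90 + 2154.52 = 1307.62
Primary income: -521.67 + 415.63 = -106.04
Secondary income: -249.53
Current account = (-5135.20) + 1307.62 + (-106.04) + (-249.53) = -4183.15
(Excluded from the current account — capital account: capital transfers received from emigrants 93.50, sale of embassy land to a foreign government 85.56; financial account: borrowing by resident firms from foreign banks 1328.73, acquisition of a foreign subsidiary by a resident firm (outward FDI) 1969.55, inward foreign direct investment in the manufacturing sector 1010.57, sale of domestic government bonds to non-residents 1388.35.)

-4183.15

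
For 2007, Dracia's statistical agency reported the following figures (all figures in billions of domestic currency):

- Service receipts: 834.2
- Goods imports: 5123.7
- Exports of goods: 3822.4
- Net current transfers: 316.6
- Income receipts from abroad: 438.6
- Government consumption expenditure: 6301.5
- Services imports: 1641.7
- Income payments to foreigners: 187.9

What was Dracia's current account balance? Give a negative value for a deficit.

-1541.5

Goods balance = 3822.4 - 5123.7 = -1301.3
Services balance = 834.2 - 1641.7 = -807.5
Trade balance (goods + services) = -1301.3 + (-807.5) = -2108.8
Net primary income = 438.6 - 187.9 = 250.7
Net secondary income = 316.6
Current account = -2108.8 + 250.7 + 316.6 = -1541.5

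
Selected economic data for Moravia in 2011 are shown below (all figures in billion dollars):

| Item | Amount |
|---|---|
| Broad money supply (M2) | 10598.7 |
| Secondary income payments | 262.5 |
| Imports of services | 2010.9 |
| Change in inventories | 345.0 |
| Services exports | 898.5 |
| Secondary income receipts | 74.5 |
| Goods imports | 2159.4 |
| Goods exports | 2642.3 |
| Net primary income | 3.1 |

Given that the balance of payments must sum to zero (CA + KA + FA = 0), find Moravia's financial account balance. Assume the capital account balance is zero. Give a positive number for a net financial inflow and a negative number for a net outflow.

814.4

Goods balance = 2642.3 - 2159.4 = 482.9
Services balance = 898.5 - 2010.9 = -1112.4
Trade balance (goods + services) = 482.9 + (-1112.4) = -629.5
Net primary income = 3.1
Net secondary income = 74.5 - 262.5 = -188.0
Current account = -629.5 + 3.1 + (-188.0) = -814.4
Financial account = -(-814.4) = 814.4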